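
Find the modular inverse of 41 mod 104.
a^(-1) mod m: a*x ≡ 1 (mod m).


Use the extended Euclidean algorithm on (104, 41); each row r = 104*s + 41*t:
r=104, s=1, t=0
r=41, s=0, t=1
q=2: r=22, s=1, t=-2   [104*(1) + 41*(-2) = 22]
q=1: r=19, s=-1, t=3   [104*(-1) + 41*(3) = 19]
q=1: r=3, s=2, t=-5   [104*(2) + 41*(-5) = 3]
q=6: r=1, s=-13, t=33   [104*(-13) + 41*(33) = 1]
q=3: r=0, s=41, t=-104   [104*(41) + 41*(-104) = 0]
GCD = 1 with t = 33, so 41*(33) ≡ 1 (mod 104)
Inverse = 33 mod 104 = 33
Check: 41 * 33 = 1353 ≡ 1 (mod 104)

41^(-1) ≡ 33 (mod 104)


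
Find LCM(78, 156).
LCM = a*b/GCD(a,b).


GCD(78, 156) = 78
LCM = 78*156/78 = 12168/78 = 156

LCM = 156


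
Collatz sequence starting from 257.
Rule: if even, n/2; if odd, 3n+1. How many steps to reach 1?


257 → 772 → 386 → 193 → 580 → 290 → 145 → 436 → 218 → 109 → 328 → 164 → 82 → 41 → 124 → 62 → 31 → 94 → 47 → 142 → 71 → 214 → 107 → 322 → 161 → 484 → 242 → 121 → 364 → 182 → 91 → 274 → 137 → 412 → 206 → 103 → 310 → 155 → 466 → 233 → 700 → 350 → 175 → 526 → 263 → 790 → 395 → 1186 → 593 → 1780 → 890 → 445 → 1336 → 668 → 334 → 167 → 502 → 251 → 754 → 377 → 1132 → 566 → 283 → 850 → 425 → 1276 → 638 → 319 → 958 → 479 → 1438 → 719 → 2158 → 1079 → 3238 → 1619 → 4858 → 2429 → 7288 → 3644 → 1822 → 911 → 2734 → 1367 → 4102 → 2051 → 6154 → 3077 → 9232 → 4616 → 2308 → 1154 → 577 → 1732 → 866 → 433 → 1300 → 650 → 325 → 976 → 488 → 244 → 122 → 61 → 184 → 92 → 46 → 23 → 70 → 35 → 106 → 53 → 160 → 80 → 40 → 20 → 10 → 5 → 16 → 8 → 4 → 2 → 1
Total steps = 122

122 steps


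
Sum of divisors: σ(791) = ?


Divisors of 791: 1, 7, 113, 791
Sum = 1 + 7 + 113 + 791 = 912

σ(791) = 912


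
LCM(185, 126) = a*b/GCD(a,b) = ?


GCD(185, 126) = 1
LCM = 185*126/1 = 23310/1 = 23310

LCM = 23310


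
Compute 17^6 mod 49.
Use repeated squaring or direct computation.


17^1 mod 49 = 17
17^2 mod 49 = 44
17^3 mod 49 = 13
17^4 mod 49 = 25
17^5 mod 49 = 33
17^6 mod 49 = 22


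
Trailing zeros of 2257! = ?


floor(2257/5) = 451
floor(2257/25) = 90
floor(2257/125) = 18
floor(2257/625) = 3
Total = 562

562 trailing zeros


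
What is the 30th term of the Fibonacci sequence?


Sequence: 1, 1, 2, 3, 5, 8, 13, 21, 34, 55, 89, 144, 233, 377, 610, 987, 1597, 2584, 4181, 6765, 10946, 17711, 28657, 46368, 75025, 121393, 196418, 317811, 514229, 832040
F(30) = 832040


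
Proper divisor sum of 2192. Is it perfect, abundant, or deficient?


Proper divisors: 1, 2, 4, 8, 16, 137, 274, 548, 1096
Sum = 1 + 2 + 4 + 8 + 16 + 137 + 274 + 548 + 1096 = 2086
2086 < 2192 → deficient

s(2192) = 2086 (deficient)


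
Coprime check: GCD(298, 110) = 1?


Euclidean algorithm:
298 = 2 * 110 + 78
110 = 1 * 78 + 32
78 = 2 * 32 + 14
32 = 2 * 14 + 4
14 = 3 * 4 + 2
4 = 2 * 2 + 0
GCD(298, 110) = 2

No, not coprime (GCD = 2)


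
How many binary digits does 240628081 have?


240628081 in base 2 = 1110010101111011000101110001
Number of digits = 28

28 digits (base 2)


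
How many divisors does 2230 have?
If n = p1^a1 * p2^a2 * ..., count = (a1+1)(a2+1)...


2230 = 2^1 × 5^1 × 223^1
d(2230) = (1+1) × (1+1) × (1+1) = 8

8 divisors


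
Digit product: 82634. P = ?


8 × 2 × 6 × 3 × 4 = 1152


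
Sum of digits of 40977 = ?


4 + 0 + 9 + 7 + 7 = 27


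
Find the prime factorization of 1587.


1587 / 3 = 529
529 / 23 = 23
23 / 23 = 1
1587 = 3 × 23^2


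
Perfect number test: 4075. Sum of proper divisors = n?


Proper divisors of 4075: 1, 5, 25, 163, 815
Sum = 1 + 5 + 25 + 163 + 815 = 1009

No, 4075 is not perfect (1009 ≠ 4075)


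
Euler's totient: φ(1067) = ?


1067 = 11 × 97
Prime factors: 11, 97
φ(1067) = 1067 × (1-1/11) × (1-1/97)
= 1067 × 10/11 × 96/97 = 960

φ(1067) = 960


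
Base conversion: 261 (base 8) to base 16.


261 (base 8) = 177 (decimal)
177 (decimal) = B1 (base 16)


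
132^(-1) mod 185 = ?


Use the extended Euclidean algorithm on (185, 132); each row r = 185*s + 132*t:
r=185, s=1, t=0
r=132, s=0, t=1
q=1: r=53, s=1, t=-1   [185*(1) + 132*(-1) = 53]
q=2: r=26, s=-2, t=3   [185*(-2) + 132*(3) = 26]
q=2: r=1, s=5, t=-7   [185*(5) + 132*(-7) = 1]
q=26: r=0, s=-132, t=185   [185*(-132) + 132*(185) = 0]
GCD = 1 with t = -7, so 132*(-7) ≡ 1 (mod 185)
Inverse = -7 mod 185 = 178
Check: 132 * 178 = 23496 ≡ 1 (mod 185)

132^(-1) ≡ 178 (mod 185)


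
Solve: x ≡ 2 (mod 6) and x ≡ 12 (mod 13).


M = 6*13 = 78
M1 = M/6 = 13, M2 = M/13 = 6
M1^(-1) mod 6 = 1, M2^(-1) mod 13 = 11
x = 2*13*1 + 12*6*11 = 818
818 mod 78 = 38
Check: 38 mod 6 = 2 ✓, 38 mod 13 = 12 ✓

x ≡ 38 (mod 78)


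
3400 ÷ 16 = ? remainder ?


3400 = 16 * 212 + 8
Check: 3392 + 8 = 3400

q = 212, r = 8


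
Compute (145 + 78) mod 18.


145 + 78 = 223
223 mod 18 = 7


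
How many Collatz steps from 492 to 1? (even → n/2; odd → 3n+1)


492 → 246 → 123 → 370 → 185 → 556 → 278 → 139 → 418 → 209 → 628 → 314 → 157 → 472 → 236 → 118 → 59 → 178 → 89 → 268 → 134 → 67 → 202 → 101 → 304 → 152 → 76 → 38 → 19 → 58 → 29 → 88 → 44 → 22 → 11 → 34 → 17 → 52 → 26 → 13 → 40 → 20 → 10 → 5 → 16 → 8 → 4 → 2 → 1
Total steps = 48

48 steps


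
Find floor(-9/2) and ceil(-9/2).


-9/2 = -4.5000
floor = -5
ceil = -4

floor = -5, ceil = -4


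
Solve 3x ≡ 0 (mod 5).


GCD(3, 5) = 1, unique solution
a^(-1) mod 5 = 2
x = 2 * 0 mod 5 = 0

x ≡ 0 (mod 5)


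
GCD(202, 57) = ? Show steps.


202 = 3 * 57 + 31
57 = 1 * 31 + 26
31 = 1 * 26 + 5
26 = 5 * 5 + 1
5 = 5 * 1 + 0
GCD = 1


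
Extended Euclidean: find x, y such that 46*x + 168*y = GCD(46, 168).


Tabular extended Euclidean (each row: r = 46*s + 168*t):
r=46, s=1, t=0
r=168, s=0, t=1
q=0: r=46, s=1, t=0   [46*(1) + 168*(0) = 46]
q=3: r=30, s=-3, t=1   [46*(-3) + 168*(1) = 30]
q=1: r=16, s=4, t=-1   [46*(4) + 168*(-1) = 16]
q=1: r=14, s=-7, t=2   [46*(-7) + 168*(2) = 14]
q=1: r=2, s=11, t=-3   [46*(11) + 168*(-3) = 2]
q=7: r=0, s=-84, t=23   [46*(-84) + 168*(23) = 0]
GCD = 2; from the row with r=2: x=11, y=-3
Check: 46*(11) + 168*(-3) = 506 - 504 = 2

GCD = 2, x = 11, y = -3


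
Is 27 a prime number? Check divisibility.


27 / 3 = 9 (exact division)
27 is NOT prime.

No, 27 is not prime


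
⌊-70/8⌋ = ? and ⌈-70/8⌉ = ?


-70/8 = -8.7500
floor = -9
ceil = -8

floor = -9, ceil = -8


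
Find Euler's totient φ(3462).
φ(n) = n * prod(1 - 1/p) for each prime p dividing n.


3462 = 2 × 3 × 577
Prime factors: 2, 3, 577
φ(3462) = 3462 × (1-1/2) × (1-1/3) × (1-1/577)
= 3462 × 1/2 × 2/3 × 576/577 = 1152

φ(3462) = 1152


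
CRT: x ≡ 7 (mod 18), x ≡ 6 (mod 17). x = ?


M = 18*17 = 306
M1 = M/18 = 17, M2 = M/17 = 18
M1^(-1) mod 18 = 17, M2^(-1) mod 17 = 1
x = 7*17*17 + 6*18*1 = 2131
2131 mod 306 = 295
Check: 295 mod 18 = 7 ✓, 295 mod 17 = 6 ✓

x ≡ 295 (mod 306)


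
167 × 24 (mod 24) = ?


167 × 24 = 4008
4008 mod 24 = 0


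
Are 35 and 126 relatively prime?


Euclidean algorithm:
126 = 3 * 35 + 21
35 = 1 * 21 + 14
21 = 1 * 14 + 7
14 = 2 * 7 + 0
GCD(35, 126) = 7

No, not coprime (GCD = 7)


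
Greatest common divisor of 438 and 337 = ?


438 = 1 * 337 + 101
337 = 3 * 101 + 34
101 = 2 * 34 + 33
34 = 1 * 33 + 1
33 = 33 * 1 + 0
GCD = 1


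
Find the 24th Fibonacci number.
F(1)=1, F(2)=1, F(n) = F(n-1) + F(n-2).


Sequence: 1, 1, 2, 3, 5, 8, 13, 21, 34, 55, 89, 144, 233, 377, 610, 987, 1597, 2584, 4181, 6765, 10946, 17711, 28657, 46368
F(24) = 46368


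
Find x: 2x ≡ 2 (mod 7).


GCD(2, 7) = 1, unique solution
a^(-1) mod 7 = 4
x = 4 * 2 mod 7 = 1

x ≡ 1 (mod 7)


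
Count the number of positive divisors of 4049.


4049 = 4049^1
d(4049) = (1+1) = 2

2 divisors


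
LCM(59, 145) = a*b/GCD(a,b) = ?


GCD(59, 145) = 1
LCM = 59*145/1 = 8555/1 = 8555

LCM = 8555


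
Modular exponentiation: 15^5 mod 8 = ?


15^1 mod 8 = 7
15^2 mod 8 = 1
15^3 mod 8 = 7
15^4 mod 8 = 1
15^5 mod 8 = 7


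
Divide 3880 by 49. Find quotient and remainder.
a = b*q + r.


3880 = 49 * 79 + 9
Check: 3871 + 9 = 3880

q = 79, r = 9


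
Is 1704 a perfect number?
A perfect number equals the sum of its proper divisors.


Proper divisors of 1704: 1, 2, 3, 4, 6, 8, 12, 24, 71, 142, 213, 284, 426, 568, 852
Sum = 1 + 2 + 3 + 4 + 6 + 8 + 12 + 24 + 71 + 142 + 213 + 284 + 426 + 568 + 852 = 2616

No, 1704 is not perfect (2616 ≠ 1704)


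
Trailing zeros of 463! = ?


floor(463/5) = 92
floor(463/25) = 18
floor(463/125) = 3
Total = 113

113 trailing zeros


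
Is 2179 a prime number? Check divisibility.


Check divisors up to sqrt(2179) = 46.6798
No divisors found.
2179 is prime.

Yes, 2179 is prime


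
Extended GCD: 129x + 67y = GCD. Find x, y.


Tabular extended Euclidean (each row: r = 129*s + 67*t):
r=129, s=1, t=0
r=67, s=0, t=1
q=1: r=62, s=1, t=-1   [129*(1) + 67*(-1) = 62]
q=1: r=5, s=-1, t=2   [129*(-1) + 67*(2) = 5]
q=12: r=2, s=13, t=-25   [129*(13) + 67*(-25) = 2]
q=2: r=1, s=-27, t=52   [129*(-27) + 67*(52) = 1]
q=2: r=0, s=67, t=-129   [129*(67) + 67*(-129) = 0]
GCD = 1; from the row with r=1: x=-27, y=52
Check: 129*(-27) + 67*(52) = -3483 + 3484 = 1

GCD = 1, x = -27, y = 52


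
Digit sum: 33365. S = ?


3 + 3 + 3 + 6 + 5 = 20


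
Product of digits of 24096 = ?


2 × 4 × 0 × 9 × 6 = 0


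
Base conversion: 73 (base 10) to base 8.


73 (base 10) = 73 (decimal)
73 (decimal) = 111 (base 8)


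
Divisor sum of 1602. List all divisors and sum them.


Divisors of 1602: 1, 2, 3, 6, 9, 18, 89, 178, 267, 534, 801, 1602
Sum = 1 + 2 + 3 + 6 + 9 + 18 + 89 + 178 + 267 + 534 + 801 + 1602 = 3510

σ(1602) = 3510


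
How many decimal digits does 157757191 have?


157757191 has 9 digits in base 10
floor(log10(157757191)) + 1 = floor(8.1980) + 1 = 9

9 digits (base 10)


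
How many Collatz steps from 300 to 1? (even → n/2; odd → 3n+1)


300 → 150 → 75 → 226 → 113 → 340 → 170 → 85 → 256 → 128 → 64 → 32 → 16 → 8 → 4 → 2 → 1
Total steps = 16

16 steps


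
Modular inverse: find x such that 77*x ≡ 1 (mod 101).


Use the extended Euclidean algorithm on (101, 77); each row r = 101*s + 77*t:
r=101, s=1, t=0
r=77, s=0, t=1
q=1: r=24, s=1, t=-1   [101*(1) + 77*(-1) = 24]
q=3: r=5, s=-3, t=4   [101*(-3) + 77*(4) = 5]
q=4: r=4, s=13, t=-17   [101*(13) + 77*(-17) = 4]
q=1: r=1, s=-16, t=21   [101*(-16) + 77*(21) = 1]
q=4: r=0, s=77, t=-101   [101*(77) + 77*(-101) = 0]
GCD = 1 with t = 21, so 77*(21) ≡ 1 (mod 101)
Inverse = 21 mod 101 = 21
Check: 77 * 21 = 1617 ≡ 1 (mod 101)

77^(-1) ≡ 21 (mod 101)


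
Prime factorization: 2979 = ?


2979 / 3 = 993
993 / 3 = 331
331 / 331 = 1
2979 = 3^2 × 331


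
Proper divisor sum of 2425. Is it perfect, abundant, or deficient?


Proper divisors: 1, 5, 25, 97, 485
Sum = 1 + 5 + 25 + 97 + 485 = 613
613 < 2425 → deficient

s(2425) = 613 (deficient)


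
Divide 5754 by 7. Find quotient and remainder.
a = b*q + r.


5754 = 7 * 822 + 0
Check: 5754 + 0 = 5754

q = 822, r = 0


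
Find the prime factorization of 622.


622 / 2 = 311
311 / 311 = 1
622 = 2 × 311


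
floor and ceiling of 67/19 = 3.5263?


67/19 = 3.5263
floor = 3
ceil = 4

floor = 3, ceil = 4


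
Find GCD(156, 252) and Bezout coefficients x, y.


Tabular extended Euclidean (each row: r = 156*s + 252*t):
r=156, s=1, t=0
r=252, s=0, t=1
q=0: r=156, s=1, t=0   [156*(1) + 252*(0) = 156]
q=1: r=96, s=-1, t=1   [156*(-1) + 252*(1) = 96]
q=1: r=60, s=2, t=-1   [156*(2) + 252*(-1) = 60]
q=1: r=36, s=-3, t=2   [156*(-3) + 252*(2) = 36]
q=1: r=24, s=5, t=-3   [156*(5) + 252*(-3) = 24]
q=1: r=12, s=-8, t=5   [156*(-8) + 252*(5) = 12]
q=2: r=0, s=21, t=-13   [156*(21) + 252*(-13) = 0]
GCD = 12; from the row with r=12: x=-8, y=5
Check: 156*(-8) + 252*(5) = -1248 + 1260 = 12

GCD = 12, x = -8, y = 5


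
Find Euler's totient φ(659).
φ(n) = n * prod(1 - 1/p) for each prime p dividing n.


659 = 659
Prime factors: 659
φ(659) = 659 × (1-1/659)
= 659 × 658/659 = 658

φ(659) = 658


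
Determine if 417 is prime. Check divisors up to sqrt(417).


417 / 3 = 139 (exact division)
417 is NOT prime.

No, 417 is not prime


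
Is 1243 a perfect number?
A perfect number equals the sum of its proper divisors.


Proper divisors of 1243: 1, 11, 113
Sum = 1 + 11 + 113 = 125

No, 1243 is not perfect (125 ≠ 1243)


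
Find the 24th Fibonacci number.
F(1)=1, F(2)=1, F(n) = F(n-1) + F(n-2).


Sequence: 1, 1, 2, 3, 5, 8, 13, 21, 34, 55, 89, 144, 233, 377, 610, 987, 1597, 2584, 4181, 6765, 10946, 17711, 28657, 46368
F(24) = 46368


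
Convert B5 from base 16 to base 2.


B5 (base 16) = 181 (decimal)
181 (decimal) = 10110101 (base 2)


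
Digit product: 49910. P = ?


4 × 9 × 9 × 1 × 0 = 0


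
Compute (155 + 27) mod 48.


155 + 27 = 182
182 mod 48 = 38


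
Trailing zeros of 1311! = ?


floor(1311/5) = 262
floor(1311/25) = 52
floor(1311/125) = 10
floor(1311/625) = 2
Total = 326

326 trailing zeros


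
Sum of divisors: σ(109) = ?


Divisors of 109: 1, 109
Sum = 1 + 109 = 110

σ(109) = 110


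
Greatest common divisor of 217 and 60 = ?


217 = 3 * 60 + 37
60 = 1 * 37 + 23
37 = 1 * 23 + 14
23 = 1 * 14 + 9
14 = 1 * 9 + 5
9 = 1 * 5 + 4
5 = 1 * 4 + 1
4 = 4 * 1 + 0
GCD = 1


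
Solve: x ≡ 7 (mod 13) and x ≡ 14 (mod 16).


M = 13*16 = 208
M1 = M/13 = 16, M2 = M/16 = 13
M1^(-1) mod 13 = 9, M2^(-1) mod 16 = 5
x = 7*16*9 + 14*13*5 = 1918
1918 mod 208 = 46
Check: 46 mod 13 = 7 ✓, 46 mod 16 = 14 ✓

x ≡ 46 (mod 208)


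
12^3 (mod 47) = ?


12^1 mod 47 = 12
12^2 mod 47 = 3
12^3 mod 47 = 36


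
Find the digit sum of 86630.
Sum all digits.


8 + 6 + 6 + 3 + 0 = 23


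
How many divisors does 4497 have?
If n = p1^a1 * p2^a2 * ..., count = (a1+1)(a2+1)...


4497 = 3^1 × 1499^1
d(4497) = (1+1) × (1+1) = 4

4 divisors


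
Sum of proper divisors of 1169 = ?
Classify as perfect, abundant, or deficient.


Proper divisors: 1, 7, 167
Sum = 1 + 7 + 167 = 175
175 < 1169 → deficient

s(1169) = 175 (deficient)


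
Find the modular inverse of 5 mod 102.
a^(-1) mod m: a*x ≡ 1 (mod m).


Use the extended Euclidean algorithm on (102, 5); each row r = 102*s + 5*t:
r=102, s=1, t=0
r=5, s=0, t=1
q=20: r=2, s=1, t=-20   [102*(1) + 5*(-20) = 2]
q=2: r=1, s=-2, t=41   [102*(-2) + 5*(41) = 1]
q=2: r=0, s=5, t=-102   [102*(5) + 5*(-102) = 0]
GCD = 1 with t = 41, so 5*(41) ≡ 1 (mod 102)
Inverse = 41 mod 102 = 41
Check: 5 * 41 = 205 ≡ 1 (mod 102)

5^(-1) ≡ 41 (mod 102)


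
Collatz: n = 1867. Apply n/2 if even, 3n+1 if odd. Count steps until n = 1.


1867 → 5602 → 2801 → 8404 → 4202 → 2101 → 6304 → 3152 → 1576 → 788 → 394 → 197 → 592 → 296 → 148 → 74 → 37 → 112 → 56 → 28 → 14 → 7 → 22 → 11 → 34 → 17 → 52 → 26 → 13 → 40 → 20 → 10 → 5 → 16 → 8 → 4 → 2 → 1
Total steps = 37

37 steps


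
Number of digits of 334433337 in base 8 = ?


334433337 in base 8 = 2373606071
Number of digits = 10

10 digits (base 8)


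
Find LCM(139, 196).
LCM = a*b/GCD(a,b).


GCD(139, 196) = 1
LCM = 139*196/1 = 27244/1 = 27244

LCM = 27244


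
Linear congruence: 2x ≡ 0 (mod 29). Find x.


GCD(2, 29) = 1, unique solution
a^(-1) mod 29 = 15
x = 15 * 0 mod 29 = 0

x ≡ 0 (mod 29)


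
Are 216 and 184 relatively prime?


Euclidean algorithm:
216 = 1 * 184 + 32
184 = 5 * 32 + 24
32 = 1 * 24 + 8
24 = 3 * 8 + 0
GCD(216, 184) = 8

No, not coprime (GCD = 8)


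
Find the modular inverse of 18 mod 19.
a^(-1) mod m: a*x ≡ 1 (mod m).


Use the extended Euclidean algorithm on (19, 18); each row r = 19*s + 18*t:
r=19, s=1, t=0
r=18, s=0, t=1
q=1: r=1, s=1, t=-1   [19*(1) + 18*(-1) = 1]
q=18: r=0, s=-18, t=19   [19*(-18) + 18*(19) = 0]
GCD = 1 with t = -1, so 18*(-1) ≡ 1 (mod 19)
Inverse = -1 mod 19 = 18
Check: 18 * 18 = 324 ≡ 1 (mod 19)

18^(-1) ≡ 18 (mod 19)


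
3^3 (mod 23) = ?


3^1 mod 23 = 3
3^2 mod 23 = 9
3^3 mod 23 = 4


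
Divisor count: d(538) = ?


538 = 2^1 × 269^1
d(538) = (1+1) × (1+1) = 4

4 divisors


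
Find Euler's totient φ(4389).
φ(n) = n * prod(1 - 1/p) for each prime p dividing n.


4389 = 3 × 7 × 11 × 19
Prime factors: 3, 7, 11, 19
φ(4389) = 4389 × (1-1/3) × (1-1/7) × (1-1/11) × (1-1/19)
= 4389 × 2/3 × 6/7 × 10/11 × 18/19 = 2160

φ(4389) = 2160


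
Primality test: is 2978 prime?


2978 / 2 = 1489 (exact division)
2978 is NOT prime.

No, 2978 is not prime


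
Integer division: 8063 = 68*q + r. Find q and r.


8063 = 68 * 118 + 39
Check: 8024 + 39 = 8063

q = 118, r = 39


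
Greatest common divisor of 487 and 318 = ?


487 = 1 * 318 + 169
318 = 1 * 169 + 149
169 = 1 * 149 + 20
149 = 7 * 20 + 9
20 = 2 * 9 + 2
9 = 4 * 2 + 1
2 = 2 * 1 + 0
GCD = 1


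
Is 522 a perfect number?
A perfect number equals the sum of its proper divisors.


Proper divisors of 522: 1, 2, 3, 6, 9, 18, 29, 58, 87, 174, 261
Sum = 1 + 2 + 3 + 6 + 9 + 18 + 29 + 58 + 87 + 174 + 261 = 648

No, 522 is not perfect (648 ≠ 522)


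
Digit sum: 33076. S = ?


3 + 3 + 0 + 7 + 6 = 19


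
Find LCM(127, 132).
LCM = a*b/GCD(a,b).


GCD(127, 132) = 1
LCM = 127*132/1 = 16764/1 = 16764

LCM = 16764


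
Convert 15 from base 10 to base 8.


15 (base 10) = 15 (decimal)
15 (decimal) = 17 (base 8)


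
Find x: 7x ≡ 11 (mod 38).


GCD(7, 38) = 1, unique solution
a^(-1) mod 38 = 11
x = 11 * 11 mod 38 = 7

x ≡ 7 (mod 38)


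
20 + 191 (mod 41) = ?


20 + 191 = 211
211 mod 41 = 6


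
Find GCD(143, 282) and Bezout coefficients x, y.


Tabular extended Euclidean (each row: r = 143*s + 282*t):
r=143, s=1, t=0
r=282, s=0, t=1
q=0: r=143, s=1, t=0   [143*(1) + 282*(0) = 143]
q=1: r=139, s=-1, t=1   [143*(-1) + 282*(1) = 139]
q=1: r=4, s=2, t=-1   [143*(2) + 282*(-1) = 4]
q=34: r=3, s=-69, t=35   [143*(-69) + 282*(35) = 3]
q=1: r=1, s=71, t=-36   [143*(71) + 282*(-36) = 1]
q=3: r=0, s=-282, t=143   [143*(-282) + 282*(143) = 0]
GCD = 1; from the row with r=1: x=71, y=-36
Check: 143*(71) + 282*(-36) = 10153 - 10152 = 1

GCD = 1, x = 71, y = -36


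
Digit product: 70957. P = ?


7 × 0 × 9 × 5 × 7 = 0


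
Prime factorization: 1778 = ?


1778 / 2 = 889
889 / 7 = 127
127 / 127 = 1
1778 = 2 × 7 × 127


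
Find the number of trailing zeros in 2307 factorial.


floor(2307/5) = 461
floor(2307/25) = 92
floor(2307/125) = 18
floor(2307/625) = 3
Total = 574

574 trailing zeros


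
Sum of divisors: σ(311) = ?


Divisors of 311: 1, 311
Sum = 1 + 311 = 312

σ(311) = 312


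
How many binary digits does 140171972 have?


140171972 in base 2 = 1000010110101101101011000100
Number of digits = 28

28 digits (base 2)


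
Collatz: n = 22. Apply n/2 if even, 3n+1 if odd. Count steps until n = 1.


22 → 11 → 34 → 17 → 52 → 26 → 13 → 40 → 20 → 10 → 5 → 16 → 8 → 4 → 2 → 1
Total steps = 15

15 steps


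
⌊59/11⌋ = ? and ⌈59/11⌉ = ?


59/11 = 5.3636
floor = 5
ceil = 6

floor = 5, ceil = 6


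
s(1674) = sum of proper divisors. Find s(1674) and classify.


Proper divisors: 1, 2, 3, 6, 9, 18, 27, 31, 54, 62, 93, 186, 279, 558, 837
Sum = 1 + 2 + 3 + 6 + 9 + 18 + 27 + 31 + 54 + 62 + 93 + 186 + 279 + 558 + 837 = 2166
2166 > 1674 → abundant

s(1674) = 2166 (abundant)


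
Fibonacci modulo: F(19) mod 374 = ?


F(k) mod 374 for k=1..19:
1, 1, 2, 3, 5, 8, 13, 21, 34, 55, 89, 144, 233, 3, 236, 239, 101, 340, 67
F(19) mod 374 = 67


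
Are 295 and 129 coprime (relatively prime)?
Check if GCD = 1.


Euclidean algorithm:
295 = 2 * 129 + 37
129 = 3 * 37 + 18
37 = 2 * 18 + 1
18 = 18 * 1 + 0
GCD(295, 129) = 1

Yes, coprime (GCD = 1)


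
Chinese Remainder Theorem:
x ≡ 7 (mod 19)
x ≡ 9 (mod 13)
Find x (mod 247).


M = 19*13 = 247
M1 = M/19 = 13, M2 = M/13 = 19
M1^(-1) mod 19 = 3, M2^(-1) mod 13 = 11
x = 7*13*3 + 9*19*11 = 2154
2154 mod 247 = 178
Check: 178 mod 19 = 7 ✓, 178 mod 13 = 9 ✓

x ≡ 178 (mod 247)


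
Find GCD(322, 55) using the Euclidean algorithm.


322 = 5 * 55 + 47
55 = 1 * 47 + 8
47 = 5 * 8 + 7
8 = 1 * 7 + 1
7 = 7 * 1 + 0
GCD = 1


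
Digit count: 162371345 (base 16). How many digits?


162371345 in base 16 = 9AD9711
Number of digits = 7

7 digits (base 16)


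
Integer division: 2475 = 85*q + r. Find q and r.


2475 = 85 * 29 + 10
Check: 2465 + 10 = 2475

q = 29, r = 10


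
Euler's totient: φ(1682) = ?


1682 = 2 × 29^2
Prime factors: 2, 29
φ(1682) = 1682 × (1-1/2) × (1-1/29)
= 1682 × 1/2 × 28/29 = 812

φ(1682) = 812


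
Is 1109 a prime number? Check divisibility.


Check divisors up to sqrt(1109) = 33.3017
No divisors found.
1109 is prime.

Yes, 1109 is prime


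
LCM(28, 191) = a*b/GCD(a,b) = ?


GCD(28, 191) = 1
LCM = 28*191/1 = 5348/1 = 5348

LCM = 5348


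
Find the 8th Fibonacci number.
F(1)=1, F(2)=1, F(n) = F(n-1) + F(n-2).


Sequence: 1, 1, 2, 3, 5, 8, 13, 21
F(8) = 21


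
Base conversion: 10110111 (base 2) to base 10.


10110111 (base 2) = 183 (decimal)
183 (decimal) = 183 (base 10)


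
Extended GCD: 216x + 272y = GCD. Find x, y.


Tabular extended Euclidean (each row: r = 216*s + 272*t):
r=216, s=1, t=0
r=272, s=0, t=1
q=0: r=216, s=1, t=0   [216*(1) + 272*(0) = 216]
q=1: r=56, s=-1, t=1   [216*(-1) + 272*(1) = 56]
q=3: r=48, s=4, t=-3   [216*(4) + 272*(-3) = 48]
q=1: r=8, s=-5, t=4   [216*(-5) + 272*(4) = 8]
q=6: r=0, s=34, t=-27   [216*(34) + 272*(-27) = 0]
GCD = 8; from the row with r=8: x=-5, y=4
Check: 216*(-5) + 272*(4) = -1080 + 1088 = 8

GCD = 8, x = -5, y = 4


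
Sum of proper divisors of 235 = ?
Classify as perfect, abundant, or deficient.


Proper divisors: 1, 5, 47
Sum = 1 + 5 + 47 = 53
53 < 235 → deficient

s(235) = 53 (deficient)


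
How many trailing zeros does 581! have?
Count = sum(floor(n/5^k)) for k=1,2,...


floor(581/5) = 116
floor(581/25) = 23
floor(581/125) = 4
Total = 143

143 trailing zeros


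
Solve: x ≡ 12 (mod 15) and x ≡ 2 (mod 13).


M = 15*13 = 195
M1 = M/15 = 13, M2 = M/13 = 15
M1^(-1) mod 15 = 7, M2^(-1) mod 13 = 7
x = 12*13*7 + 2*15*7 = 1302
1302 mod 195 = 132
Check: 132 mod 15 = 12 ✓, 132 mod 13 = 2 ✓

x ≡ 132 (mod 195)


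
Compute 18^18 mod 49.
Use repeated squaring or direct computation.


18^1 mod 49 = 18
18^2 mod 49 = 30
18^3 mod 49 = 1
18^4 mod 49 = 18
18^5 mod 49 = 30
18^6 mod 49 = 1
18^7 mod 49 = 18
18^8 mod 49 = 30
18^9 mod 49 = 1
18^10 mod 49 = 18
18^11 mod 49 = 30
18^12 mod 49 = 1
18^13 mod 49 = 18
18^14 mod 49 = 30
18^15 mod 49 = 1
18^16 mod 49 = 18
18^17 mod 49 = 30
18^18 mod 49 = 1


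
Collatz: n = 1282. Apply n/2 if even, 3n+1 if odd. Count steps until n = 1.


1282 → 641 → 1924 → 962 → 481 → 1444 → 722 → 361 → 1084 → 542 → 271 → 814 → 407 → 1222 → 611 → 1834 → 917 → 2752 → 1376 → 688 → 344 → 172 → 86 → 43 → 130 → 65 → 196 → 98 → 49 → 148 → 74 → 37 → 112 → 56 → 28 → 14 → 7 → 22 → 11 → 34 → 17 → 52 → 26 → 13 → 40 → 20 → 10 → 5 → 16 → 8 → 4 → 2 → 1
Total steps = 52

52 steps


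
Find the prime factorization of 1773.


1773 / 3 = 591
591 / 3 = 197
197 / 197 = 1
1773 = 3^2 × 197


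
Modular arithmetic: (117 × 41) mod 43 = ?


117 × 41 = 4797
4797 mod 43 = 24


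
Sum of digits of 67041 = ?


6 + 7 + 0 + 4 + 1 = 18


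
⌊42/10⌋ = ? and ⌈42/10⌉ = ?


42/10 = 4.2000
floor = 4
ceil = 5

floor = 4, ceil = 5


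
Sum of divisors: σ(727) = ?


Divisors of 727: 1, 727
Sum = 1 + 727 = 728

σ(727) = 728


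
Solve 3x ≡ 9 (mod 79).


GCD(3, 79) = 1, unique solution
a^(-1) mod 79 = 53
x = 53 * 9 mod 79 = 3

x ≡ 3 (mod 79)


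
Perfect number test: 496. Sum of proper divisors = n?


Proper divisors of 496: 1, 2, 4, 8, 16, 31, 62, 124, 248
Sum = 1 + 2 + 4 + 8 + 16 + 31 + 62 + 124 + 248 = 496

Yes, 496 is perfect (496 = 496)


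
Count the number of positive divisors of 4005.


4005 = 3^2 × 5^1 × 89^1
d(4005) = (2+1) × (1+1) × (1+1) = 12

12 divisors


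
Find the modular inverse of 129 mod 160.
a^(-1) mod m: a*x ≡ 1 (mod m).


Use the extended Euclidean algorithm on (160, 129); each row r = 160*s + 129*t:
r=160, s=1, t=0
r=129, s=0, t=1
q=1: r=31, s=1, t=-1   [160*(1) + 129*(-1) = 31]
q=4: r=5, s=-4, t=5   [160*(-4) + 129*(5) = 5]
q=6: r=1, s=25, t=-31   [160*(25) + 129*(-31) = 1]
q=5: r=0, s=-129, t=160   [160*(-129) + 129*(160) = 0]
GCD = 1 with t = -31, so 129*(-31) ≡ 1 (mod 160)
Inverse = -31 mod 160 = 129
Check: 129 * 129 = 16641 ≡ 1 (mod 160)

129^(-1) ≡ 129 (mod 160)


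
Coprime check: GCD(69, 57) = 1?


Euclidean algorithm:
69 = 1 * 57 + 12
57 = 4 * 12 + 9
12 = 1 * 9 + 3
9 = 3 * 3 + 0
GCD(69, 57) = 3

No, not coprime (GCD = 3)


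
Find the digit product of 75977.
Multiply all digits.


7 × 5 × 9 × 7 × 7 = 15435


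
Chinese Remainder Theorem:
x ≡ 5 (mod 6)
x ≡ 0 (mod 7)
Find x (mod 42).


M = 6*7 = 42
M1 = M/6 = 7, M2 = M/7 = 6
M1^(-1) mod 6 = 1, M2^(-1) mod 7 = 6
x = 5*7*1 + 0*6*6 = 35
35 mod 42 = 35
Check: 35 mod 6 = 5 ✓, 35 mod 7 = 0 ✓

x ≡ 35 (mod 42)


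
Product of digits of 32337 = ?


3 × 2 × 3 × 3 × 7 = 378


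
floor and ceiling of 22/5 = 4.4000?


22/5 = 4.4000
floor = 4
ceil = 5

floor = 4, ceil = 5


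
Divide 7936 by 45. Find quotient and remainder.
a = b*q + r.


7936 = 45 * 176 + 16
Check: 7920 + 16 = 7936

q = 176, r = 16


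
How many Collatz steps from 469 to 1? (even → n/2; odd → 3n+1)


469 → 1408 → 704 → 352 → 176 → 88 → 44 → 22 → 11 → 34 → 17 → 52 → 26 → 13 → 40 → 20 → 10 → 5 → 16 → 8 → 4 → 2 → 1
Total steps = 22

22 steps


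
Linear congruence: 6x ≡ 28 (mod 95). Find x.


GCD(6, 95) = 1, unique solution
a^(-1) mod 95 = 16
x = 16 * 28 mod 95 = 68

x ≡ 68 (mod 95)


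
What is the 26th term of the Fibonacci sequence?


Sequence: 1, 1, 2, 3, 5, 8, 13, 21, 34, 55, 89, 144, 233, 377, 610, 987, 1597, 2584, 4181, 6765, 10946, 17711, 28657, 46368, 75025, 121393
F(26) = 121393


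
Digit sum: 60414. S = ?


6 + 0 + 4 + 1 + 4 = 15


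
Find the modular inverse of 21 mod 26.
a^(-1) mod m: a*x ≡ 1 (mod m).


Use the extended Euclidean algorithm on (26, 21); each row r = 26*s + 21*t:
r=26, s=1, t=0
r=21, s=0, t=1
q=1: r=5, s=1, t=-1   [26*(1) + 21*(-1) = 5]
q=4: r=1, s=-4, t=5   [26*(-4) + 21*(5) = 1]
q=5: r=0, s=21, t=-26   [26*(21) + 21*(-26) = 0]
GCD = 1 with t = 5, so 21*(5) ≡ 1 (mod 26)
Inverse = 5 mod 26 = 5
Check: 21 * 5 = 105 ≡ 1 (mod 26)

21^(-1) ≡ 5 (mod 26)


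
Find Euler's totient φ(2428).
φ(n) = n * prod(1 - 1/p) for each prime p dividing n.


2428 = 2^2 × 607
Prime factors: 2, 607
φ(2428) = 2428 × (1-1/2) × (1-1/607)
= 2428 × 1/2 × 606/607 = 1212

φ(2428) = 1212


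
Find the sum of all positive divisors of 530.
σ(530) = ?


Divisors of 530: 1, 2, 5, 10, 53, 106, 265, 530
Sum = 1 + 2 + 5 + 10 + 53 + 106 + 265 + 530 = 972

σ(530) = 972


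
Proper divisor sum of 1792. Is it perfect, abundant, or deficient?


Proper divisors: 1, 2, 4, 7, 8, 14, 16, 28, 32, 56, 64, 112, 128, 224, 256, 448, 896
Sum = 1 + 2 + 4 + 7 + 8 + 14 + 16 + 28 + 32 + 56 + 64 + 112 + 128 + 224 + 256 + 448 + 896 = 2296
2296 > 1792 → abundant

s(1792) = 2296 (abundant)


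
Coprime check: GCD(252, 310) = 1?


Euclidean algorithm:
310 = 1 * 252 + 58
252 = 4 * 58 + 20
58 = 2 * 20 + 18
20 = 1 * 18 + 2
18 = 9 * 2 + 0
GCD(252, 310) = 2

No, not coprime (GCD = 2)


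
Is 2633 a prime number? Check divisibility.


Check divisors up to sqrt(2633) = 51.3128
No divisors found.
2633 is prime.

Yes, 2633 is prime


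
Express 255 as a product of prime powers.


255 / 3 = 85
85 / 5 = 17
17 / 17 = 1
255 = 3 × 5 × 17


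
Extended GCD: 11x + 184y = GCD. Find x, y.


Tabular extended Euclidean (each row: r = 11*s + 184*t):
r=11, s=1, t=0
r=184, s=0, t=1
q=0: r=11, s=1, t=0   [11*(1) + 184*(0) = 11]
q=16: r=8, s=-16, t=1   [11*(-16) + 184*(1) = 8]
q=1: r=3, s=17, t=-1   [11*(17) + 184*(-1) = 3]
q=2: r=2, s=-50, t=3   [11*(-50) + 184*(3) = 2]
q=1: r=1, s=67, t=-4   [11*(67) + 184*(-4) = 1]
q=2: r=0, s=-184, t=11   [11*(-184) + 184*(11) = 0]
GCD = 1; from the row with r=1: x=67, y=-4
Check: 11*(67) + 184*(-4) = 737 - 736 = 1

GCD = 1, x = 67, y = -4


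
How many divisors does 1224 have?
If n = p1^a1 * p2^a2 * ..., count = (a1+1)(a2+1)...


1224 = 2^3 × 3^2 × 17^1
d(1224) = (3+1) × (2+1) × (1+1) = 24

24 divisors


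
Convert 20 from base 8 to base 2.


20 (base 8) = 16 (decimal)
16 (decimal) = 10000 (base 2)


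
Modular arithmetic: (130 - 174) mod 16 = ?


130 - 174 = -44
-44 mod 16 = 4


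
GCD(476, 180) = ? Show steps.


476 = 2 * 180 + 116
180 = 1 * 116 + 64
116 = 1 * 64 + 52
64 = 1 * 52 + 12
52 = 4 * 12 + 4
12 = 3 * 4 + 0
GCD = 4


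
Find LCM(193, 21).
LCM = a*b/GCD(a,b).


GCD(193, 21) = 1
LCM = 193*21/1 = 4053/1 = 4053

LCM = 4053


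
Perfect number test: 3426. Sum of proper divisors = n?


Proper divisors of 3426: 1, 2, 3, 6, 571, 1142, 1713
Sum = 1 + 2 + 3 + 6 + 571 + 1142 + 1713 = 3438

No, 3426 is not perfect (3438 ≠ 3426)


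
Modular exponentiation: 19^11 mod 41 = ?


19^1 mod 41 = 19
19^2 mod 41 = 33
19^3 mod 41 = 12
19^4 mod 41 = 23
19^5 mod 41 = 27
19^6 mod 41 = 21
19^7 mod 41 = 30
19^8 mod 41 = 37
19^9 mod 41 = 6
19^10 mod 41 = 32
19^11 mod 41 = 34


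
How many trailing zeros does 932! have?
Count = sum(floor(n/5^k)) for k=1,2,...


floor(932/5) = 186
floor(932/25) = 37
floor(932/125) = 7
floor(932/625) = 1
Total = 231

231 trailing zeros


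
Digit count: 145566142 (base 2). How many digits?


145566142 in base 2 = 1000101011010010100110111110
Number of digits = 28

28 digits (base 2)


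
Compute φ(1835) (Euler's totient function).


1835 = 5 × 367
Prime factors: 5, 367
φ(1835) = 1835 × (1-1/5) × (1-1/367)
= 1835 × 4/5 × 366/367 = 1464

φ(1835) = 1464


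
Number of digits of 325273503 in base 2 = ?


325273503 in base 2 = 10011011000110100011110011111
Number of digits = 29

29 digits (base 2)


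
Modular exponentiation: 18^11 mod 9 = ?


18^1 mod 9 = 0
18^2 mod 9 = 0
18^3 mod 9 = 0
18^4 mod 9 = 0
18^5 mod 9 = 0
18^6 mod 9 = 0
18^7 mod 9 = 0
18^8 mod 9 = 0
18^9 mod 9 = 0
18^10 mod 9 = 0
18^11 mod 9 = 0


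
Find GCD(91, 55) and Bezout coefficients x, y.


Tabular extended Euclidean (each row: r = 91*s + 55*t):
r=91, s=1, t=0
r=55, s=0, t=1
q=1: r=36, s=1, t=-1   [91*(1) + 55*(-1) = 36]
q=1: r=19, s=-1, t=2   [91*(-1) + 55*(2) = 19]
q=1: r=17, s=2, t=-3   [91*(2) + 55*(-3) = 17]
q=1: r=2, s=-3, t=5   [91*(-3) + 55*(5) = 2]
q=8: r=1, s=26, t=-43   [91*(26) + 55*(-43) = 1]
q=2: r=0, s=-55, t=91   [91*(-55) + 55*(91) = 0]
GCD = 1; from the row with r=1: x=26, y=-43
Check: 91*(26) + 55*(-43) = 2366 - 2365 = 1

GCD = 1, x = 26, y = -43


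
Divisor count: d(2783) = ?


2783 = 11^2 × 23^1
d(2783) = (2+1) × (1+1) = 6

6 divisors


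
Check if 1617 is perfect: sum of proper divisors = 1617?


Proper divisors of 1617: 1, 3, 7, 11, 21, 33, 49, 77, 147, 231, 539
Sum = 1 + 3 + 7 + 11 + 21 + 33 + 49 + 77 + 147 + 231 + 539 = 1119

No, 1617 is not perfect (1119 ≠ 1617)


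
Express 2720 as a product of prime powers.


2720 / 2 = 1360
1360 / 2 = 680
680 / 2 = 340
340 / 2 = 170
170 / 2 = 85
85 / 5 = 17
17 / 17 = 1
2720 = 2^5 × 5 × 17


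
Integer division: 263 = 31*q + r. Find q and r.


263 = 31 * 8 + 15
Check: 248 + 15 = 263

q = 8, r = 15


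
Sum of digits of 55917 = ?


5 + 5 + 9 + 1 + 7 = 27


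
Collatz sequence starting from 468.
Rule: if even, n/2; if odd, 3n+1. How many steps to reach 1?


468 → 234 → 117 → 352 → 176 → 88 → 44 → 22 → 11 → 34 → 17 → 52 → 26 → 13 → 40 → 20 → 10 → 5 → 16 → 8 → 4 → 2 → 1
Total steps = 22

22 steps


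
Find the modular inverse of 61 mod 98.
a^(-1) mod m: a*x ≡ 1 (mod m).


Use the extended Euclidean algorithm on (98, 61); each row r = 98*s + 61*t:
r=98, s=1, t=0
r=61, s=0, t=1
q=1: r=37, s=1, t=-1   [98*(1) + 61*(-1) = 37]
q=1: r=24, s=-1, t=2   [98*(-1) + 61*(2) = 24]
q=1: r=13, s=2, t=-3   [98*(2) + 61*(-3) = 13]
q=1: r=11, s=-3, t=5   [98*(-3) + 61*(5) = 11]
q=1: r=2, s=5, t=-8   [98*(5) + 61*(-8) = 2]
q=5: r=1, s=-28, t=45   [98*(-28) + 61*(45) = 1]
q=2: r=0, s=61, t=-98   [98*(61) + 61*(-98) = 0]
GCD = 1 with t = 45, so 61*(45) ≡ 1 (mod 98)
Inverse = 45 mod 98 = 45
Check: 61 * 45 = 2745 ≡ 1 (mod 98)

61^(-1) ≡ 45 (mod 98)


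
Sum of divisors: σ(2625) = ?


Divisors of 2625: 1, 3, 5, 7, 15, 21, 25, 35, 75, 105, 125, 175, 375, 525, 875, 2625
Sum = 1 + 3 + 5 + 7 + 15 + 21 + 25 + 35 + 75 + 105 + 125 + 175 + 375 + 525 + 875 + 2625 = 4992

σ(2625) = 4992


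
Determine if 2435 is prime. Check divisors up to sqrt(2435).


2435 / 5 = 487 (exact division)
2435 is NOT prime.

No, 2435 is not prime


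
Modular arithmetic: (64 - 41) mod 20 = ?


64 - 41 = 23
23 mod 20 = 3


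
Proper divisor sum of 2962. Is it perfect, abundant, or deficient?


Proper divisors: 1, 2, 1481
Sum = 1 + 2 + 1481 = 1484
1484 < 2962 → deficient

s(2962) = 1484 (deficient)


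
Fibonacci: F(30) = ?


Sequence: 1, 1, 2, 3, 5, 8, 13, 21, 34, 55, 89, 144, 233, 377, 610, 987, 1597, 2584, 4181, 6765, 10946, 17711, 28657, 46368, 75025, 121393, 196418, 317811, 514229, 832040
F(30) = 832040


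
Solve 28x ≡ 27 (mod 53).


GCD(28, 53) = 1, unique solution
a^(-1) mod 53 = 36
x = 36 * 27 mod 53 = 18

x ≡ 18 (mod 53)


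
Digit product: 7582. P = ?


7 × 5 × 8 × 2 = 560


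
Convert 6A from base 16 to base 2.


6A (base 16) = 106 (decimal)
106 (decimal) = 1101010 (base 2)


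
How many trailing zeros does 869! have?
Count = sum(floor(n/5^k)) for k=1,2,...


floor(869/5) = 173
floor(869/25) = 34
floor(869/125) = 6
floor(869/625) = 1
Total = 214

214 trailing zeros


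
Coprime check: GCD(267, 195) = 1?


Euclidean algorithm:
267 = 1 * 195 + 72
195 = 2 * 72 + 51
72 = 1 * 51 + 21
51 = 2 * 21 + 9
21 = 2 * 9 + 3
9 = 3 * 3 + 0
GCD(267, 195) = 3

No, not coprime (GCD = 3)


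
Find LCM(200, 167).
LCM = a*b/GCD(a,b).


GCD(200, 167) = 1
LCM = 200*167/1 = 33400/1 = 33400

LCM = 33400


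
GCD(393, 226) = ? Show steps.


393 = 1 * 226 + 167
226 = 1 * 167 + 59
167 = 2 * 59 + 49
59 = 1 * 49 + 10
49 = 4 * 10 + 9
10 = 1 * 9 + 1
9 = 9 * 1 + 0
GCD = 1


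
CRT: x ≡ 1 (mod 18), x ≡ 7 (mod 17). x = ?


M = 18*17 = 306
M1 = M/18 = 17, M2 = M/17 = 18
M1^(-1) mod 18 = 17, M2^(-1) mod 17 = 1
x = 1*17*17 + 7*18*1 = 415
415 mod 306 = 109
Check: 109 mod 18 = 1 ✓, 109 mod 17 = 7 ✓

x ≡ 109 (mod 306)


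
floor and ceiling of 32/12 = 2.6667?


32/12 = 2.6667
floor = 2
ceil = 3

floor = 2, ceil = 3


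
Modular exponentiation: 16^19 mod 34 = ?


16^1 mod 34 = 16
16^2 mod 34 = 18
16^3 mod 34 = 16
16^4 mod 34 = 18
16^5 mod 34 = 16
16^6 mod 34 = 18
16^7 mod 34 = 16
16^8 mod 34 = 18
16^9 mod 34 = 16
16^10 mod 34 = 18
16^11 mod 34 = 16
16^12 mod 34 = 18
16^13 mod 34 = 16
16^14 mod 34 = 18
16^15 mod 34 = 16
16^16 mod 34 = 18
16^17 mod 34 = 16
16^18 mod 34 = 18
16^19 mod 34 = 16


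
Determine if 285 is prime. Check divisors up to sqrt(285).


285 / 3 = 95 (exact division)
285 is NOT prime.

No, 285 is not prime


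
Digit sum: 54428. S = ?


5 + 4 + 4 + 2 + 8 = 23


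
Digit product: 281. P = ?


2 × 8 × 1 = 16


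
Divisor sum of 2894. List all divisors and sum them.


Divisors of 2894: 1, 2, 1447, 2894
Sum = 1 + 2 + 1447 + 2894 = 4344

σ(2894) = 4344


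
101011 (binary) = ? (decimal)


101011 (base 2) = 43 (decimal)
43 (decimal) = 43 (base 10)


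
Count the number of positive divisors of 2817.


2817 = 3^2 × 313^1
d(2817) = (2+1) × (1+1) = 6

6 divisors


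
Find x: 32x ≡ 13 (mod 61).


GCD(32, 61) = 1, unique solution
a^(-1) mod 61 = 21
x = 21 * 13 mod 61 = 29

x ≡ 29 (mod 61)


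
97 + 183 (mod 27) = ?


97 + 183 = 280
280 mod 27 = 10


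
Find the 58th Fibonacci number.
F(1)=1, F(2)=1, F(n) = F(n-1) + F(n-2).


Sequence: 1, 1, 2, 3, 5, 8, 13, 21, 34, 55, 89, 144, 233, 377, 610, 987, 1597, 2584, 4181, 6765, 10946, 17711, 28657, 46368, 75025, 121393, 196418, 317811, 514229, 832040, 1346269, 2178309, 3524578, 5702887, 9227465, 14930352, 24157817, 39088169, 63245986, 102334155, 165580141, 267914296, 433494437, 701408733, 1134903170, 1836311903, 2971215073, 4807526976, 7778742049, 12586269025, 20365011074, 32951280099, 53316291173, 86267571272, 139583862445, 225851433717, 365435296162, 591286729879
F(58) = 591286729879


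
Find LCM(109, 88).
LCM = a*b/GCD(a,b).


GCD(109, 88) = 1
LCM = 109*88/1 = 9592/1 = 9592

LCM = 9592


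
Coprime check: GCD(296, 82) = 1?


Euclidean algorithm:
296 = 3 * 82 + 50
82 = 1 * 50 + 32
50 = 1 * 32 + 18
32 = 1 * 18 + 14
18 = 1 * 14 + 4
14 = 3 * 4 + 2
4 = 2 * 2 + 0
GCD(296, 82) = 2

No, not coprime (GCD = 2)


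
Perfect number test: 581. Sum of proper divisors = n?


Proper divisors of 581: 1, 7, 83
Sum = 1 + 7 + 83 = 91

No, 581 is not perfect (91 ≠ 581)


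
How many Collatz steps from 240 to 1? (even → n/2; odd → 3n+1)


240 → 120 → 60 → 30 → 15 → 46 → 23 → 70 → 35 → 106 → 53 → 160 → 80 → 40 → 20 → 10 → 5 → 16 → 8 → 4 → 2 → 1
Total steps = 21

21 steps


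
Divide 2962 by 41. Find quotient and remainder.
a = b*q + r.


2962 = 41 * 72 + 10
Check: 2952 + 10 = 2962

q = 72, r = 10


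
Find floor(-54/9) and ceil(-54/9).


-54/9 = -6.0000
floor = -6
ceil = -6

floor = -6, ceil = -6


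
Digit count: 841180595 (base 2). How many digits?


841180595 in base 2 = 110010001000110110010110110011
Number of digits = 30

30 digits (base 2)


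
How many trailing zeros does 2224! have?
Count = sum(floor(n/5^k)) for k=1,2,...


floor(2224/5) = 444
floor(2224/25) = 88
floor(2224/125) = 17
floor(2224/625) = 3
Total = 552

552 trailing zeros


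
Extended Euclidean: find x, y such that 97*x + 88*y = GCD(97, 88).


Tabular extended Euclidean (each row: r = 97*s + 88*t):
r=97, s=1, t=0
r=88, s=0, t=1
q=1: r=9, s=1, t=-1   [97*(1) + 88*(-1) = 9]
q=9: r=7, s=-9, t=10   [97*(-9) + 88*(10) = 7]
q=1: r=2, s=10, t=-11   [97*(10) + 88*(-11) = 2]
q=3: r=1, s=-39, t=43   [97*(-39) + 88*(43) = 1]
q=2: r=0, s=88, t=-97   [97*(88) + 88*(-97) = 0]
GCD = 1; from the row with r=1: x=-39, y=43
Check: 97*(-39) + 88*(43) = -3783 + 3784 = 1

GCD = 1, x = -39, y = 43


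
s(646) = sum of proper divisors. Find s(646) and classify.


Proper divisors: 1, 2, 17, 19, 34, 38, 323
Sum = 1 + 2 + 17 + 19 + 34 + 38 + 323 = 434
434 < 646 → deficient

s(646) = 434 (deficient)


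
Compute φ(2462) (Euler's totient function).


2462 = 2 × 1231
Prime factors: 2, 1231
φ(2462) = 2462 × (1-1/2) × (1-1/1231)
= 2462 × 1/2 × 1230/1231 = 1230

φ(2462) = 1230


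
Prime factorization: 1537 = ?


1537 / 29 = 53
53 / 53 = 1
1537 = 29 × 53


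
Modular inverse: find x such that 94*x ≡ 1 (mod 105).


Use the extended Euclidean algorithm on (105, 94); each row r = 105*s + 94*t:
r=105, s=1, t=0
r=94, s=0, t=1
q=1: r=11, s=1, t=-1   [105*(1) + 94*(-1) = 11]
q=8: r=6, s=-8, t=9   [105*(-8) + 94*(9) = 6]
q=1: r=5, s=9, t=-10   [105*(9) + 94*(-10) = 5]
q=1: r=1, s=-17, t=19   [105*(-17) + 94*(19) = 1]
q=5: r=0, s=94, t=-105   [105*(94) + 94*(-105) = 0]
GCD = 1 with t = 19, so 94*(19) ≡ 1 (mod 105)
Inverse = 19 mod 105 = 19
Check: 94 * 19 = 1786 ≡ 1 (mod 105)

94^(-1) ≡ 19 (mod 105)
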